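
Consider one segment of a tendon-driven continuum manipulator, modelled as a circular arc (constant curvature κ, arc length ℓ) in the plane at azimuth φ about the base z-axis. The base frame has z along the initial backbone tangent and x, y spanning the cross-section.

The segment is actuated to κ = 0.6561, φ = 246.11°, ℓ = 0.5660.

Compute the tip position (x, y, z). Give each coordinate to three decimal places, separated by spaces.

-0.042 -0.095 0.553

θ = κ·ℓ = 0.6561 × 0.5660 = 0.37135 rad
ρ = (1 − cos θ)/κ = (1 − 0.93184)/0.6561 = 0.10389
z = sin θ / κ = 0.36288/0.6561 = 0.55308
x = ρ cos φ = 0.10389 × cos(246.11°) = -0.04207
y = ρ sin φ = 0.10389 × sin(246.11°) = -0.09499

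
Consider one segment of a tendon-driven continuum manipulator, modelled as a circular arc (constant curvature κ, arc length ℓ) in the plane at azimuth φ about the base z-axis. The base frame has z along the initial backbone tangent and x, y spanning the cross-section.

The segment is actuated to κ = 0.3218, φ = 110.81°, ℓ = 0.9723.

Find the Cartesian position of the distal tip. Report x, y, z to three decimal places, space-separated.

θ = κ·ℓ = 0.3218 × 0.9723 = 0.31289 rad
ρ = (1 − cos θ)/κ = (1 − 0.95145)/0.3218 = 0.15087
z = sin θ / κ = 0.30781/0.3218 = 0.95651
x = ρ cos φ = 0.15087 × cos(110.81°) = -0.05360
y = ρ sin φ = 0.15087 × sin(110.81°) = 0.14103

-0.054 0.141 0.957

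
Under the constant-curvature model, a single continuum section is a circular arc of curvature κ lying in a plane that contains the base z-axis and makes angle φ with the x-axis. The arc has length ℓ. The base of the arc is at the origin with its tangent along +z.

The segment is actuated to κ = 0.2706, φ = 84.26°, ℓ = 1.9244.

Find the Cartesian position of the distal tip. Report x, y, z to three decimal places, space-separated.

0.049 0.487 1.839

θ = κ·ℓ = 0.2706 × 1.9244 = 0.52074 rad
ρ = (1 − cos θ)/κ = (1 − 0.86745)/0.2706 = 0.48984
z = sin θ / κ = 0.49752/0.2706 = 1.83860
x = ρ cos φ = 0.48984 × cos(84.26°) = 0.04899
y = ρ sin φ = 0.48984 × sin(84.26°) = 0.48738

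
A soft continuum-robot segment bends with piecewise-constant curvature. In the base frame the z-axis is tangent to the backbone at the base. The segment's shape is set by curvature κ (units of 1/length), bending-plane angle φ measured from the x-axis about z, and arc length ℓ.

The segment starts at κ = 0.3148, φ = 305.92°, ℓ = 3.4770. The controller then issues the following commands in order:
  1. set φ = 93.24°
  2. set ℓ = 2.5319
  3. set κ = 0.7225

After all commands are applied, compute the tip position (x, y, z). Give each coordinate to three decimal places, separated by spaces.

initial: κ=0.3148, φ=305.92°, ℓ=3.4770
cmd 1: set φ=93.24° → (κ,φ,ℓ)=(0.3148,93.24°,3.4770) → tip=(-0.0972,1.7176,2.8231)
cmd 2: set ℓ=2.5319 → (κ,φ,ℓ)=(0.3148,93.24°,2.5319) → tip=(-0.0541,0.9552,2.2722)
cmd 3: set κ=0.7225 → (κ,φ,ℓ)=(0.7225,93.24°,2.5319) → tip=(-0.0982,1.7351,1.3381)

-0.098 1.735 1.338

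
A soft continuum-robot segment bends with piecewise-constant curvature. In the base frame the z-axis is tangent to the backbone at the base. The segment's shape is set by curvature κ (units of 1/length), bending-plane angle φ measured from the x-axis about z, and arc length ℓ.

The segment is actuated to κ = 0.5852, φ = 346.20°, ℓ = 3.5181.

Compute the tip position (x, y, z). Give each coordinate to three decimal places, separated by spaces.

θ = κ·ℓ = 0.5852 × 3.5181 = 2.05879 rad
ρ = (1 − cos θ)/κ = (1 − -0.46886)/0.5852 = 2.51001
z = sin θ / κ = 0.88327/0.5852 = 1.50935
x = ρ cos φ = 2.51001 × cos(346.20°) = 2.43755
y = ρ sin φ = 2.51001 × sin(346.20°) = -0.59872

2.438 -0.599 1.509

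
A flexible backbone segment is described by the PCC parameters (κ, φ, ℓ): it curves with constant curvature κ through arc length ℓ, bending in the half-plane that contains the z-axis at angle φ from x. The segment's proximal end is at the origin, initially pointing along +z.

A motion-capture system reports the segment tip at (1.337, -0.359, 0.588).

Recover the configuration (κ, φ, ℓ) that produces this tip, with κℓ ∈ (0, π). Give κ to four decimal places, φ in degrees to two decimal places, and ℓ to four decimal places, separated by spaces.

ρ = √(x²+y²) = √(1.337² + -0.359²) = 1.38436
φ = atan2(y, x) mod 360° = atan2(-0.359, 1.337) = 344.9699°
|p|² = ρ² + z² = 1.38436² + 0.588² = 2.26219
κ = 2ρ / |p|² = 2×1.38436 / 2.26219 = 1.22391
θ = 2·atan2(ρ, z) = 2·atan2(1.38436, 0.588) = 2.33828 rad
ℓ = θ/κ = 2.33828/1.22391 = 1.91050

1.2239 344.97 1.9105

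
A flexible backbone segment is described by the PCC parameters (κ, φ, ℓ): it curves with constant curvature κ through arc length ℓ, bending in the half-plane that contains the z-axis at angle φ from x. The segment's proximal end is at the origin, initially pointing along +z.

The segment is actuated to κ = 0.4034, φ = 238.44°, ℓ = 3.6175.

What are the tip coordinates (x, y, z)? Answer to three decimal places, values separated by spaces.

-1.153 -1.877 2.464

θ = κ·ℓ = 0.4034 × 3.6175 = 1.45930 rad
ρ = (1 − cos θ)/κ = (1 − 0.11127)/0.4034 = 2.20311
z = sin θ / κ = 0.99379/0.4034 = 2.46354
x = ρ cos φ = 2.20311 × cos(238.44°) = -1.15309
y = ρ sin φ = 2.20311 × sin(238.44°) = -1.87725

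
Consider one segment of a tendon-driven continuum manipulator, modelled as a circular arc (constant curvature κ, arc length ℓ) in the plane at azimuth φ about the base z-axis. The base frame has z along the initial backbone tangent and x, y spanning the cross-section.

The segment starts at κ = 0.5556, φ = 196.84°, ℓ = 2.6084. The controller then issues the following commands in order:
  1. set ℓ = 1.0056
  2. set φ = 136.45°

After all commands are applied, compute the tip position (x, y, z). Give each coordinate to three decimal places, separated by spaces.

-0.198 0.189 0.954

initial: κ=0.5556, φ=196.84°, ℓ=2.6084
cmd 1: set ℓ=1.0056 → (κ,φ,ℓ)=(0.5556,196.84°,1.0056) → tip=(-0.2620,-0.0793,0.9541)
cmd 2: set φ=136.45° → (κ,φ,ℓ)=(0.5556,136.45°,1.0056) → tip=(-0.1984,0.1886,0.9541)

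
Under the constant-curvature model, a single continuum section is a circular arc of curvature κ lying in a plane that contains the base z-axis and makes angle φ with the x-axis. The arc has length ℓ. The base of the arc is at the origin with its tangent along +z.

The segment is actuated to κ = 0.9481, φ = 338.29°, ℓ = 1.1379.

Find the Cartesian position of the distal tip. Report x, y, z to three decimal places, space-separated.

0.517 -0.206 0.930

θ = κ·ℓ = 0.9481 × 1.1379 = 1.07884 rad
ρ = (1 − cos θ)/κ = (1 − 0.47235)/0.9481 = 0.55654
z = sin θ / κ = 0.88141/0.9481 = 0.92966
x = ρ cos φ = 0.55654 × cos(338.29°) = 0.51706
y = ρ sin φ = 0.55654 × sin(338.29°) = -0.20587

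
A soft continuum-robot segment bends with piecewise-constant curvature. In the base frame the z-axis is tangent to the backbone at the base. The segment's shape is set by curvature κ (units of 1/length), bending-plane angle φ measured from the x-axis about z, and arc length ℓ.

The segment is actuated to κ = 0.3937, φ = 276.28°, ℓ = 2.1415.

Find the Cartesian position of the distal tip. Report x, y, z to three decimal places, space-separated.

θ = κ·ℓ = 0.3937 × 2.1415 = 0.84311 rad
ρ = (1 − cos θ)/κ = (1 − 0.66514)/0.3937 = 0.85053
z = sin θ / κ = 0.74671/0.3937 = 1.89666
x = ρ cos φ = 0.85053 × cos(276.28°) = 0.09304
y = ρ sin φ = 0.85053 × sin(276.28°) = -0.84543

0.093 -0.845 1.897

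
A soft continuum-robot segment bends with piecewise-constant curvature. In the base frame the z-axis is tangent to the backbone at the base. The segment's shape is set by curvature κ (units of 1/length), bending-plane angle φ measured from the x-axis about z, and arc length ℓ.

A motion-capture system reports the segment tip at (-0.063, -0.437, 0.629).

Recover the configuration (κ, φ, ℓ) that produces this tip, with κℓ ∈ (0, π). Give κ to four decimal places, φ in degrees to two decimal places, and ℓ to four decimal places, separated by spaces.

1.4952 261.80 0.8187

ρ = √(x²+y²) = √(-0.063² + -0.437²) = 0.44152
φ = atan2(y, x) mod 360° = atan2(-0.437, -0.063) = 261.7965°
|p|² = ρ² + z² = 0.44152² + 0.629² = 0.59058
κ = 2ρ / |p|² = 2×0.44152 / 0.59058 = 1.49520
θ = 2·atan2(ρ, z) = 2·atan2(0.44152, 0.629) = 1.22405 rad
ℓ = θ/κ = 1.22405/1.49520 = 0.81865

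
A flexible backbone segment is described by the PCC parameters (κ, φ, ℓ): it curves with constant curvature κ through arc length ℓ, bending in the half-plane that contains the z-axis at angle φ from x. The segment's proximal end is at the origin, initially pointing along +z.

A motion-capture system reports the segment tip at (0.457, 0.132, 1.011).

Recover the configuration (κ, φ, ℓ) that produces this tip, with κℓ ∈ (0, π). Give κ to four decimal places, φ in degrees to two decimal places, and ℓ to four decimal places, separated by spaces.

ρ = √(x²+y²) = √(0.457² + 0.132²) = 0.47568
φ = atan2(y, x) mod 360° = atan2(0.132, 0.457) = 16.1108°
|p|² = ρ² + z² = 0.47568² + 1.011² = 1.24839
κ = 2ρ / |p|² = 2×0.47568 / 1.24839 = 0.76207
θ = 2·atan2(ρ, z) = 2·atan2(0.47568, 1.011) = 0.87955 rad
ℓ = θ/κ = 0.87955/0.76207 = 1.15416

0.7621 16.11 1.1542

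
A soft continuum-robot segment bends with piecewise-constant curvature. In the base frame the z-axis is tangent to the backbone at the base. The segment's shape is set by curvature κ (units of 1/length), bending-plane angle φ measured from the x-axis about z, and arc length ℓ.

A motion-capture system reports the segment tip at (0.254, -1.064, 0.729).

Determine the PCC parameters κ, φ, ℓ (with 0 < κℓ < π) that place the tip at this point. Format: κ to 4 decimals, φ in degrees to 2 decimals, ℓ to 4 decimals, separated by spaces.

1.2660 283.43 1.5528

ρ = √(x²+y²) = √(0.254² + -1.064²) = 1.09390
φ = atan2(y, x) mod 360° = atan2(-1.064, 0.254) = 283.4265°
|p|² = ρ² + z² = 1.09390² + 0.729² = 1.72805
κ = 2ρ / |p|² = 2×1.09390 / 1.72805 = 1.26605
θ = 2·atan2(ρ, z) = 2·atan2(1.09390, 0.729) = 1.96592 rad
ℓ = θ/κ = 1.96592/1.26605 = 1.55280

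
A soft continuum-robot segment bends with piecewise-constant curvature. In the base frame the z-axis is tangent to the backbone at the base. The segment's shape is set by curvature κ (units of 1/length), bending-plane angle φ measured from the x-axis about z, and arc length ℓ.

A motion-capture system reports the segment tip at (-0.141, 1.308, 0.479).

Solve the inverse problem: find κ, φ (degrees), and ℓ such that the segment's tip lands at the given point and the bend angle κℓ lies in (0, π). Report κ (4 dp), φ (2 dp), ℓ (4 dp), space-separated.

1.3423 96.15 1.8202

ρ = √(x²+y²) = √(-0.141² + 1.308²) = 1.31558
φ = atan2(y, x) mod 360° = atan2(1.308, -0.141) = 96.1526°
|p|² = ρ² + z² = 1.31558² + 0.479² = 1.96019
κ = 2ρ / |p|² = 2×1.31558 / 1.96019 = 1.34230
θ = 2·atan2(ρ, z) = 2·atan2(1.31558, 0.479) = 2.44323 rad
ℓ = θ/κ = 2.44323/1.34230 = 1.82019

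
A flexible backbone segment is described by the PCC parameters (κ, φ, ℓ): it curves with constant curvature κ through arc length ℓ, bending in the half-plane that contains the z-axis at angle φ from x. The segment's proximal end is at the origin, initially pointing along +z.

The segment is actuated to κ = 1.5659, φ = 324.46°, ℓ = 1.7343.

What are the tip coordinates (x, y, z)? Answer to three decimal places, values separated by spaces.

0.993 -0.709 0.264

θ = κ·ℓ = 1.5659 × 1.7343 = 2.71574 rad
ρ = (1 − cos θ)/κ = (1 − -0.91069)/1.5659 = 1.22018
z = sin θ / κ = 0.41310/1.5659 = 0.26381
x = ρ cos φ = 1.22018 × cos(324.46°) = 0.99288
y = ρ sin φ = 1.22018 × sin(324.46°) = -0.70926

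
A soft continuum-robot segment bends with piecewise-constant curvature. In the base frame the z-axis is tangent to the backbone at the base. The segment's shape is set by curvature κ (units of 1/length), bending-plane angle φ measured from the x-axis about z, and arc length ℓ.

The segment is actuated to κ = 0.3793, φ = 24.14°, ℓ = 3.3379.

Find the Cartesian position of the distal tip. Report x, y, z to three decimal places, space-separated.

θ = κ·ℓ = 0.3793 × 3.3379 = 1.26607 rad
ρ = (1 − cos θ)/κ = (1 − 0.30004)/0.3793 = 1.84541
z = sin θ / κ = 0.95393/0.3793 = 2.51497
x = ρ cos φ = 1.84541 × cos(24.14°) = 1.68403
y = ρ sin φ = 1.84541 × sin(24.14°) = 0.75471

1.684 0.755 2.515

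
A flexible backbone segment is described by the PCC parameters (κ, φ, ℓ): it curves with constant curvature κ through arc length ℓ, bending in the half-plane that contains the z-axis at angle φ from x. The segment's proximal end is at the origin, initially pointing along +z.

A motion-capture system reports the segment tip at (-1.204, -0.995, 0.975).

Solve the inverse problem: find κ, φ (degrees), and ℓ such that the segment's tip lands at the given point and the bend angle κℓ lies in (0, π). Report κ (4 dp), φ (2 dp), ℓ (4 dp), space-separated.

ρ = √(x²+y²) = √(-1.204² + -0.995²) = 1.56194
φ = atan2(y, x) mod 360° = atan2(-0.995, -1.204) = 219.5707°
|p|² = ρ² + z² = 1.56194² + 0.975² = 3.39027
κ = 2ρ / |p|² = 2×1.56194 / 3.39027 = 0.92142
θ = 2·atan2(ρ, z) = 2·atan2(1.56194, 0.975) = 2.02551 rad
ℓ = θ/κ = 2.02551/0.92142 = 2.19824

0.9214 219.57 2.1982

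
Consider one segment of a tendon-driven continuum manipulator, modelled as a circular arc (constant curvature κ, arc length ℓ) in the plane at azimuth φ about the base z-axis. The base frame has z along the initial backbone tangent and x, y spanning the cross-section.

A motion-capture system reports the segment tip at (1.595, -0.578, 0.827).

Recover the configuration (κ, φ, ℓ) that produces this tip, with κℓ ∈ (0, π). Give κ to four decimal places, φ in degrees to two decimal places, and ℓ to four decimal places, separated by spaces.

0.9525 340.08 2.3458

ρ = √(x²+y²) = √(1.595² + -0.578²) = 1.69650
φ = atan2(y, x) mod 360° = atan2(-0.578, 1.595) = 340.0804°
|p|² = ρ² + z² = 1.69650² + 0.827² = 3.56204
κ = 2ρ / |p|² = 2×1.69650 / 3.56204 = 0.95254
θ = 2·atan2(ρ, z) = 2·atan2(1.69650, 0.827) = 2.23444 rad
ℓ = θ/κ = 2.23444/0.95254 = 2.34576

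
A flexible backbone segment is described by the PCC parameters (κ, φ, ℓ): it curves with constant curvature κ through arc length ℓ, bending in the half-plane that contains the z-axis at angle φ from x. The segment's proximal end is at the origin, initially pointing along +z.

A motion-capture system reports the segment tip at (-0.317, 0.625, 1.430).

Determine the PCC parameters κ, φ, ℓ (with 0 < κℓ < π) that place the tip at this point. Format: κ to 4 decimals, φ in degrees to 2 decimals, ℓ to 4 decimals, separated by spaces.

ρ = √(x²+y²) = √(-0.317² + 0.625²) = 0.70080
φ = atan2(y, x) mod 360° = atan2(0.625, -0.317) = 116.8941°
|p|² = ρ² + z² = 0.70080² + 1.430² = 2.53601
κ = 2ρ / |p|² = 2×0.70080 / 2.53601 = 0.55267
θ = 2·atan2(ρ, z) = 2·atan2(0.70080, 1.430) = 0.91134 rad
ℓ = θ/κ = 0.91134/0.55267 = 1.64896

0.5527 116.89 1.6490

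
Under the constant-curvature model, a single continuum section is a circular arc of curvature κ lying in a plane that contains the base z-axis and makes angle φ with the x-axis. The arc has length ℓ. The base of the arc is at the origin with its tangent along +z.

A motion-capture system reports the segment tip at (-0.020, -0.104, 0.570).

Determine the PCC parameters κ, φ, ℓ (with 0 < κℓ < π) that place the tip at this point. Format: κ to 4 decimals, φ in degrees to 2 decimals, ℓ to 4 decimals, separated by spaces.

ρ = √(x²+y²) = √(-0.020² + -0.104²) = 0.10591
φ = atan2(y, x) mod 360° = atan2(-0.104, -0.020) = 259.1145°
|p|² = ρ² + z² = 0.10591² + 0.570² = 0.33612
κ = 2ρ / |p|² = 2×0.10591 / 0.33612 = 0.63017
θ = 2·atan2(ρ, z) = 2·atan2(0.10591, 0.570) = 0.36741 rad
ℓ = θ/κ = 0.36741/0.63017 = 0.58303

0.6302 259.11 0.5830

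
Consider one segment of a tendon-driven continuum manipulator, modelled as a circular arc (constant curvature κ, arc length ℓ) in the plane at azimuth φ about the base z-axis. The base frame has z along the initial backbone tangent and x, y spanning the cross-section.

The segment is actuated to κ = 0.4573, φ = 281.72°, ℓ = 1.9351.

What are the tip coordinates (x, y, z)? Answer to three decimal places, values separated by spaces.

θ = κ·ℓ = 0.4573 × 1.9351 = 0.88492 rad
ρ = (1 − cos θ)/κ = (1 − 0.63335)/0.4573 = 0.80177
z = sin θ / κ = 0.77387/0.4573 = 1.69225
x = ρ cos φ = 0.80177 × cos(281.72°) = 0.16286
y = ρ sin φ = 0.80177 × sin(281.72°) = -0.78505

0.163 -0.785 1.692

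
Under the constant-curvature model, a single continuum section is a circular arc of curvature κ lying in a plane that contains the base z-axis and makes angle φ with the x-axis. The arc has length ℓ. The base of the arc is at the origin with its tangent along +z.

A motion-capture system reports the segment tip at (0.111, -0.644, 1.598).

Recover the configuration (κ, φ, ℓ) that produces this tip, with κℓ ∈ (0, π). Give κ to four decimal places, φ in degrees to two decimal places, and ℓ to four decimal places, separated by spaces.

0.4385 279.78 1.7706

ρ = √(x²+y²) = √(0.111² + -0.644²) = 0.65350
φ = atan2(y, x) mod 360° = atan2(-0.644, 0.111) = 279.7794°
|p|² = ρ² + z² = 0.65350² + 1.598² = 2.98066
κ = 2ρ / |p|² = 2×0.65350 / 2.98066 = 0.43849
θ = 2·atan2(ρ, z) = 2·atan2(0.65350, 1.598) = 0.77639 rad
ℓ = θ/κ = 0.77639/0.43849 = 1.77060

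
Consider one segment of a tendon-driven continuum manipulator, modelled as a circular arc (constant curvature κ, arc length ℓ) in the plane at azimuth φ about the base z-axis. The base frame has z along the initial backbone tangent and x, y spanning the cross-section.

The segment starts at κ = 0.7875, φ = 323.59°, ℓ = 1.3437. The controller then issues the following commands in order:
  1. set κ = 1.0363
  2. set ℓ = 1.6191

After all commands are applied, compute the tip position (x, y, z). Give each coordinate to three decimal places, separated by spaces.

0.860 -0.634 0.959

initial: κ=0.7875, φ=323.59°, ℓ=1.3437
cmd 1: set κ=1.0363 → (κ,φ,ℓ)=(1.0363,323.59°,1.3437) → tip=(0.6388,-0.4712,0.9497)
cmd 2: set ℓ=1.6191 → (κ,φ,ℓ)=(1.0363,323.59°,1.6191) → tip=(0.8596,-0.6340,0.9594)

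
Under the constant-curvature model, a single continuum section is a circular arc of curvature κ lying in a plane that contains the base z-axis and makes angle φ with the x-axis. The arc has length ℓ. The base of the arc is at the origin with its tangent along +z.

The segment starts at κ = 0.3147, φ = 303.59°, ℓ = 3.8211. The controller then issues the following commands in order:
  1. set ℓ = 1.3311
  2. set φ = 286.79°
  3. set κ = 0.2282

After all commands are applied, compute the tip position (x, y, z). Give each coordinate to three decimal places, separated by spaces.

0.058 -0.192 1.311

initial: κ=0.3147, φ=303.59°, ℓ=3.8211
cmd 1: set ℓ=1.3311 → (κ,φ,ℓ)=(0.3147,303.59°,1.3311) → tip=(0.1520,-0.2289,1.2925)
cmd 2: set φ=286.79° → (κ,φ,ℓ)=(0.3147,286.79°,1.3311) → tip=(0.0794,-0.2630,1.2925)
cmd 3: set κ=0.2282 → (κ,φ,ℓ)=(0.2282,286.79°,1.3311) → tip=(0.0580,-0.1921,1.3107)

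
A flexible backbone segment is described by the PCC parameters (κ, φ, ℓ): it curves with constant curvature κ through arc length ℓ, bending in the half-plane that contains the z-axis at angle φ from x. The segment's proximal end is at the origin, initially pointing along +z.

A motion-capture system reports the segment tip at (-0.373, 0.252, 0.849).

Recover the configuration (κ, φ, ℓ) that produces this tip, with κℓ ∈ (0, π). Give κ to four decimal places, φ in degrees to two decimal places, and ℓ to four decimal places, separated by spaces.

0.9749 145.96 1.0001

ρ = √(x²+y²) = √(-0.373² + 0.252²) = 0.45015
φ = atan2(y, x) mod 360° = atan2(0.252, -0.373) = 145.9569°
|p|² = ρ² + z² = 0.45015² + 0.849² = 0.92343
κ = 2ρ / |p|² = 2×0.45015 / 0.92343 = 0.97494
θ = 2·atan2(ρ, z) = 2·atan2(0.45015, 0.849) = 0.97504 rad
ℓ = θ/κ = 0.97504/0.97494 = 1.00010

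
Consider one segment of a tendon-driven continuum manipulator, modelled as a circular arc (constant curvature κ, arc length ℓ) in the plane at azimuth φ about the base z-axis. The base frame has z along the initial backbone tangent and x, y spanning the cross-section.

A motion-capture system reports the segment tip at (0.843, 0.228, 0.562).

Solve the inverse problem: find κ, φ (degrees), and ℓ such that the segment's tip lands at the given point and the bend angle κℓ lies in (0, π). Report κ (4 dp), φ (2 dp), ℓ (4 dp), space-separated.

1.6195 15.13 1.2337

ρ = √(x²+y²) = √(0.843² + 0.228²) = 0.87329
φ = atan2(y, x) mod 360° = atan2(0.228, 0.843) = 15.1343°
|p|² = ρ² + z² = 0.87329² + 0.562² = 1.07848
κ = 2ρ / |p|² = 2×0.87329 / 1.07848 = 1.61948
θ = 2·atan2(ρ, z) = 2·atan2(0.87329, 0.562) = 1.99795 rad
ℓ = θ/κ = 1.99795/1.61948 = 1.23369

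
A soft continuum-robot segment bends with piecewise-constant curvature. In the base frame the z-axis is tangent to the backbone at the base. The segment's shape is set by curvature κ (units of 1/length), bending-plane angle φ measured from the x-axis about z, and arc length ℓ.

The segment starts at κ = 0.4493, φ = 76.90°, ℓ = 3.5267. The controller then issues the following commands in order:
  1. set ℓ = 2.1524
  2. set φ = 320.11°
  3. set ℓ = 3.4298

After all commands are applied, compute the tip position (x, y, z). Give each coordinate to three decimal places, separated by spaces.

initial: κ=0.4493, φ=76.90°, ℓ=3.5267
cmd 1: set ℓ=2.1524 → (κ,φ,ℓ)=(0.4493,76.90°,2.1524) → tip=(0.2181,0.9371,1.8322)
cmd 2: set φ=320.11° → (κ,φ,ℓ)=(0.4493,320.11°,2.1524) → tip=(0.7382,-0.6170,1.8322)
cmd 3: set ℓ=3.4298 → (κ,φ,ℓ)=(0.4493,320.11°,3.4298) → tip=(1.6569,-1.3849,2.2247)

1.657 -1.385 2.225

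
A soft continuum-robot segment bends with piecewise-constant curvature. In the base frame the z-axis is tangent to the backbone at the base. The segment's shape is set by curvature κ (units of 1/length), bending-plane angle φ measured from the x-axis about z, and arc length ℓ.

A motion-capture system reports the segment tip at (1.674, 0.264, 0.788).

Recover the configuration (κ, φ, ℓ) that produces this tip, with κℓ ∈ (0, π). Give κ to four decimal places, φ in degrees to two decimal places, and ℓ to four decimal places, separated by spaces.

0.9704 8.96 2.3405

ρ = √(x²+y²) = √(1.674² + 0.264²) = 1.69469
φ = atan2(y, x) mod 360° = atan2(0.264, 1.674) = 8.9621°
|p|² = ρ² + z² = 1.69469² + 0.788² = 3.49292
κ = 2ρ / |p|² = 2×1.69469 / 3.49292 = 0.97036
θ = 2·atan2(ρ, z) = 2·atan2(1.69469, 0.788) = 2.27111 rad
ℓ = θ/κ = 2.27111/0.97036 = 2.34048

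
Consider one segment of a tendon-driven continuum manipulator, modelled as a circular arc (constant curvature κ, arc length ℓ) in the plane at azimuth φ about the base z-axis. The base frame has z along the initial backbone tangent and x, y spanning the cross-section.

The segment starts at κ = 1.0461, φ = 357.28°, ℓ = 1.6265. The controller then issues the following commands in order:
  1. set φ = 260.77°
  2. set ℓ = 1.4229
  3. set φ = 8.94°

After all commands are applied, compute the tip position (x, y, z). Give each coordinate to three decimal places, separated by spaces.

0.867 0.136 0.953

initial: κ=1.0461, φ=357.28°, ℓ=1.6265
cmd 1: set φ=260.77° → (κ,φ,ℓ)=(1.0461,260.77°,1.6265) → tip=(-0.1733,-1.0665,0.9478)
cmd 2: set ℓ=1.4229 → (κ,φ,ℓ)=(1.0461,260.77°,1.4229) → tip=(-0.1407,-0.8660,0.9527)
cmd 3: set φ=8.94° → (κ,φ,ℓ)=(1.0461,8.94°,1.4229) → tip=(0.8667,0.1363,0.9527)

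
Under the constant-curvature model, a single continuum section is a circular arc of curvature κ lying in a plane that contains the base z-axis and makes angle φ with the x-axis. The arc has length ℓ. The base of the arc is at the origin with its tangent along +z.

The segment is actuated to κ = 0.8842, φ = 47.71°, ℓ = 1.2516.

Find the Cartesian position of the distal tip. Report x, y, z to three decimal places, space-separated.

θ = κ·ℓ = 0.8842 × 1.2516 = 1.10666 rad
ρ = (1 − cos θ)/κ = (1 − 0.44765)/0.8842 = 0.62469
z = sin θ / κ = 0.89421/0.8842 = 1.01132
x = ρ cos φ = 0.62469 × cos(47.71°) = 0.42035
y = ρ sin φ = 0.62469 × sin(47.71°) = 0.46212

0.420 0.462 1.011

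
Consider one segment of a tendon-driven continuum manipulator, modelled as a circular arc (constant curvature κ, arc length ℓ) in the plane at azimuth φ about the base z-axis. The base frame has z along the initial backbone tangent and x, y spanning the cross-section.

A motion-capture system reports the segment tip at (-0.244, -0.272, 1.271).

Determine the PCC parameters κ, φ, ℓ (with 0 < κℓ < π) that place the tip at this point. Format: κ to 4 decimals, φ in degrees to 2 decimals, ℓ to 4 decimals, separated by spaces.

0.4179 228.11 1.3399

ρ = √(x²+y²) = √(-0.244² + -0.272²) = 0.36540
φ = atan2(y, x) mod 360° = atan2(-0.272, -0.244) = 228.1060°
|p|² = ρ² + z² = 0.36540² + 1.271² = 1.74896
κ = 2ρ / |p|² = 2×0.36540 / 1.74896 = 0.41785
θ = 2·atan2(ρ, z) = 2·atan2(0.36540, 1.271) = 0.55989 rad
ℓ = θ/κ = 0.55989/0.41785 = 1.33992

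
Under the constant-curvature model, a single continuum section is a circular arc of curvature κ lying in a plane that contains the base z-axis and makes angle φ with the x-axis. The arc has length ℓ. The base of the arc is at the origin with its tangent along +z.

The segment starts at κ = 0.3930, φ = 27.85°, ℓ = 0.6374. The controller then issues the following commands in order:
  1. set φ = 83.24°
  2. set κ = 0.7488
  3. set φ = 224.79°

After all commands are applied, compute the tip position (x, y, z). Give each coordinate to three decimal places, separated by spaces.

-0.106 -0.105 0.613

initial: κ=0.3930, φ=27.85°, ℓ=0.6374
cmd 1: set φ=83.24° → (κ,φ,ℓ)=(0.3930,83.24°,0.6374) → tip=(0.0093,0.0789,0.6308)
cmd 2: set κ=0.7488 → (κ,φ,ℓ)=(0.7488,83.24°,0.6374) → tip=(0.0176,0.1482,0.6135)
cmd 3: set φ=224.79° → (κ,φ,ℓ)=(0.7488,224.79°,0.6374) → tip=(-0.1059,-0.1051,0.6135)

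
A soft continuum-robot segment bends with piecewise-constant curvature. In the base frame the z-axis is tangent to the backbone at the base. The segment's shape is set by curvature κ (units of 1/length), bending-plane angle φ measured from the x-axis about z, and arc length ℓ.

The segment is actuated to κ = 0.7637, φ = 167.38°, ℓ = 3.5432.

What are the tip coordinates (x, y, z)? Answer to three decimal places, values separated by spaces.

θ = κ·ℓ = 0.7637 × 3.5432 = 2.70594 rad
ρ = (1 − cos θ)/κ = (1 − -0.90660)/0.7637 = 2.49652
z = sin θ / κ = 0.42200/0.7637 = 0.55257
x = ρ cos φ = 2.49652 × cos(167.38°) = -2.43621
y = ρ sin φ = 2.49652 × sin(167.38°) = 0.54545

-2.436 0.545 0.553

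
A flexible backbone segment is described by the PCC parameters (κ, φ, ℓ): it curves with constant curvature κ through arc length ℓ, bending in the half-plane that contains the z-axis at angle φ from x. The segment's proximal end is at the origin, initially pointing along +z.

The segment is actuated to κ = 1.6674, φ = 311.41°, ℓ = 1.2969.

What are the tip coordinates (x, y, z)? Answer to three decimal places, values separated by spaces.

0.618 -0.701 0.498

θ = κ·ℓ = 1.6674 × 1.2969 = 2.16245 rad
ρ = (1 − cos θ)/κ = (1 − -0.55774)/1.6674 = 0.93423
z = sin θ / κ = 0.83002/1.6674 = 0.49779
x = ρ cos φ = 0.93423 × cos(311.41°) = 0.61794
y = ρ sin φ = 0.93423 × sin(311.41°) = -0.70067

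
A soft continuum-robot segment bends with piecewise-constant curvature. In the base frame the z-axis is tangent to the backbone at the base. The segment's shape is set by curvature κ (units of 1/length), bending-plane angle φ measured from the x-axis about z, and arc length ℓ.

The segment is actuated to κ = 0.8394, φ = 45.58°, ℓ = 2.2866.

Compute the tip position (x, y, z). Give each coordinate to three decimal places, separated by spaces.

θ = κ·ℓ = 0.8394 × 2.2866 = 1.91937 rad
ρ = (1 − cos θ)/κ = (1 − -0.34156)/0.8394 = 1.59824
z = sin θ / κ = 0.93986/0.8394 = 1.11968
x = ρ cos φ = 1.59824 × cos(45.58°) = 1.11863
y = ρ sin φ = 1.59824 × sin(45.58°) = 1.14151

1.119 1.142 1.120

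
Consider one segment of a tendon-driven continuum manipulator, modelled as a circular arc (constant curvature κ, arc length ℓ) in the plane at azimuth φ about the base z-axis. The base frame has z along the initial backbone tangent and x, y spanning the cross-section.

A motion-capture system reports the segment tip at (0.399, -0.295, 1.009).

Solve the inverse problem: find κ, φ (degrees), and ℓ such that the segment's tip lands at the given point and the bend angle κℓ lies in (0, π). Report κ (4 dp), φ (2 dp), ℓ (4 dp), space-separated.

0.7850 323.52 1.1645

ρ = √(x²+y²) = √(0.399² + -0.295²) = 0.49621
φ = atan2(y, x) mod 360° = atan2(-0.295, 0.399) = 323.5227°
|p|² = ρ² + z² = 0.49621² + 1.009² = 1.26431
κ = 2ρ / |p|² = 2×0.49621 / 1.26431 = 0.78495
θ = 2·atan2(ρ, z) = 2·atan2(0.49621, 1.009) = 0.91411 rad
ℓ = θ/κ = 0.91411/0.78495 = 1.16454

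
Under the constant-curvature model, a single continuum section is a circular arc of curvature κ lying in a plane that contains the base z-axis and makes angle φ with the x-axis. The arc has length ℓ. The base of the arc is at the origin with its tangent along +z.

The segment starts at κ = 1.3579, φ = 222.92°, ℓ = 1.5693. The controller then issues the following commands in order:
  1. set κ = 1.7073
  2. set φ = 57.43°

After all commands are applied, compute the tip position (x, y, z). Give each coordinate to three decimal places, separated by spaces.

initial: κ=1.3579, φ=222.92°, ℓ=1.5693
cmd 1: set κ=1.7073 → (κ,φ,ℓ)=(1.7073,222.92°,1.5693) → tip=(-0.8128,-0.7558,0.2612)
cmd 2: set φ=57.43° → (κ,φ,ℓ)=(1.7073,57.43°,1.5693) → tip=(0.5975,0.9354,0.2612)

0.598 0.935 0.261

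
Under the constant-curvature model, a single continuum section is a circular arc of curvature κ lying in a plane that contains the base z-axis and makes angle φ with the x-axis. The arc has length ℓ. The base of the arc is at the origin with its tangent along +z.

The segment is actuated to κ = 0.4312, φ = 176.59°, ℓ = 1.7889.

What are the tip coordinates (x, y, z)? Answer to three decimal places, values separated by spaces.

-0.655 0.039 1.617

θ = κ·ℓ = 0.4312 × 1.7889 = 0.77137 rad
ρ = (1 − cos θ)/κ = (1 − 0.71695)/0.4312 = 0.65642
z = sin θ / κ = 0.69712/0.4312 = 1.61670
x = ρ cos φ = 0.65642 × cos(176.59°) = -0.65525
y = ρ sin φ = 0.65642 × sin(176.59°) = 0.03904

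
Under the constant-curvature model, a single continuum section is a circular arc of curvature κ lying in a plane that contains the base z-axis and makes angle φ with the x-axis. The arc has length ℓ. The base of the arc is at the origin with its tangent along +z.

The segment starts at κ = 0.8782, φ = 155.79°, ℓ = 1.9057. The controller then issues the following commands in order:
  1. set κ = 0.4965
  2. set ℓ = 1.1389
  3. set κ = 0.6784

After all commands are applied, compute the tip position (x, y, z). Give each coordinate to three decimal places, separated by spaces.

-0.382 0.172 1.029

initial: κ=0.8782, φ=155.79°, ℓ=1.9057
cmd 1: set κ=0.4965 → (κ,φ,ℓ)=(0.4965,155.79°,1.9057) → tip=(-0.7627,0.3429,1.6338)
cmd 2: set ℓ=1.1389 → (κ,φ,ℓ)=(0.4965,155.79°,1.1389) → tip=(-0.2859,0.1286,1.0792)
cmd 3: set κ=0.6784 → (κ,φ,ℓ)=(0.6784,155.79°,1.1389) → tip=(-0.3817,0.1716,1.0289)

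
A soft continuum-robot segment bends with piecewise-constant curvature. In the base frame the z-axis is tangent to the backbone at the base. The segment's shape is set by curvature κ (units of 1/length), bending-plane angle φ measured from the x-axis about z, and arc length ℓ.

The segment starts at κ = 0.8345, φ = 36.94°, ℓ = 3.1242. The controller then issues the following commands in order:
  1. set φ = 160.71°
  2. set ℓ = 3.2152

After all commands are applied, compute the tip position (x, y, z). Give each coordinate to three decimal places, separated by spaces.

initial: κ=0.8345, φ=36.94°, ℓ=3.1242
cmd 1: set φ=160.71° → (κ,φ,ℓ)=(0.8345,160.71°,3.1242) → tip=(-2.1044,0.7365,0.6104)
cmd 2: set ℓ=3.2152 → (κ,φ,ℓ)=(0.8345,160.71°,3.2152) → tip=(-2.1453,0.7508,0.5304)

-2.145 0.751 0.530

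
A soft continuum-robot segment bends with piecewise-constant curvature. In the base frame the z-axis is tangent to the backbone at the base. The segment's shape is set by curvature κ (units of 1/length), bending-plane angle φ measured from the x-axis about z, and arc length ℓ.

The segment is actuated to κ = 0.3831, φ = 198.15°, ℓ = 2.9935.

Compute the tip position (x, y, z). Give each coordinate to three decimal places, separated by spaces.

θ = κ·ℓ = 0.3831 × 2.9935 = 1.14681 rad
ρ = (1 − cos θ)/κ = (1 − 0.41140)/0.3831 = 1.53642
z = sin θ / κ = 0.91146/0.3831 = 2.37916
x = ρ cos φ = 1.53642 × cos(198.15°) = -1.45997
y = ρ sin φ = 1.53642 × sin(198.15°) = -0.47860

-1.460 -0.479 2.379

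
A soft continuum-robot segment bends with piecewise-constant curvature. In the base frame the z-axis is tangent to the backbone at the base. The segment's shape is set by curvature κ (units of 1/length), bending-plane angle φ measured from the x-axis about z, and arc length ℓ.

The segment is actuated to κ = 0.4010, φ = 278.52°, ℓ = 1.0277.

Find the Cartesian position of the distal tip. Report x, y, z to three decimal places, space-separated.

0.031 -0.206 0.999

θ = κ·ℓ = 0.4010 × 1.0277 = 0.41211 rad
ρ = (1 − cos θ)/κ = (1 − 0.91628)/0.4010 = 0.20878
z = sin θ / κ = 0.40054/0.4010 = 0.99886
x = ρ cos φ = 0.20878 × cos(278.52°) = 0.03093
y = ρ sin φ = 0.20878 × sin(278.52°) = -0.20648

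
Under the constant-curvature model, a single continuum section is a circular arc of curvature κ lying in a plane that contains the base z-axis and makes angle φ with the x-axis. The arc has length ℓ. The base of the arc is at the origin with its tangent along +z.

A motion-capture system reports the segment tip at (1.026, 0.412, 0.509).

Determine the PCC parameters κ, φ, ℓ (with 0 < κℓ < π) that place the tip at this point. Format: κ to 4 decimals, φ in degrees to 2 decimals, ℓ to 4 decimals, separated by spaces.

1.4926 21.88 1.5267

ρ = √(x²+y²) = √(1.026² + 0.412²) = 1.10563
φ = atan2(y, x) mod 360° = atan2(0.412, 1.026) = 21.8784°
|p|² = ρ² + z² = 1.10563² + 0.509² = 1.48150
κ = 2ρ / |p|² = 2×1.10563 / 1.48150 = 1.49258
θ = 2·atan2(ρ, z) = 2·atan2(1.10563, 0.509) = 2.27870 rad
ℓ = θ/κ = 2.27870/1.49258 = 1.52669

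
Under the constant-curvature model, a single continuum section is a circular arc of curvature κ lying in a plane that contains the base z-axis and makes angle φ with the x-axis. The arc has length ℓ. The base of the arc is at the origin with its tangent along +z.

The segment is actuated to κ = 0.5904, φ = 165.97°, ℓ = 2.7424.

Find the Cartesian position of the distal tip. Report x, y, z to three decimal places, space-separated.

-1.723 0.430 1.692

θ = κ·ℓ = 0.5904 × 2.7424 = 1.61911 rad
ρ = (1 − cos θ)/κ = (1 − -0.04830)/0.5904 = 1.77557
z = sin θ / κ = 0.99883/0.5904 = 1.69179
x = ρ cos φ = 1.77557 × cos(165.97°) = -1.72260
y = ρ sin φ = 1.77557 × sin(165.97°) = 0.43045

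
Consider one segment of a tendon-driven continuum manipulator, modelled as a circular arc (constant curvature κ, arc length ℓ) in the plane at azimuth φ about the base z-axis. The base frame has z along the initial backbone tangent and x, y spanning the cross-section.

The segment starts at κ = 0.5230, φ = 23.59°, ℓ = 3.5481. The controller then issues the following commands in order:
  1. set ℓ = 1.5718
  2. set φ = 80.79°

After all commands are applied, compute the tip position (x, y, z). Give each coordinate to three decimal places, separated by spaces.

0.098 0.603 1.401

initial: κ=0.5230, φ=23.59°, ℓ=3.5481
cmd 1: set ℓ=1.5718 → (κ,φ,ℓ)=(0.5230,23.59°,1.5718) → tip=(0.5595,0.2443,1.4007)
cmd 2: set φ=80.79° → (κ,φ,ℓ)=(0.5230,80.79°,1.5718) → tip=(0.0977,0.6026,1.4007)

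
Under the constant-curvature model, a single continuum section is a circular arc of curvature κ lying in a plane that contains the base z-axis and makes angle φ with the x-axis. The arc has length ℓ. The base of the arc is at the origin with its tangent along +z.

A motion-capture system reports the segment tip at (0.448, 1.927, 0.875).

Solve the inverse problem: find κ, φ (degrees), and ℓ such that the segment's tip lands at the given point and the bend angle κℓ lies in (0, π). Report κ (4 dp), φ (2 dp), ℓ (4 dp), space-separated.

ρ = √(x²+y²) = √(0.448² + 1.927²) = 1.97839
φ = atan2(y, x) mod 360° = atan2(1.927, 0.448) = 76.9120°
|p|² = ρ² + z² = 1.97839² + 0.875² = 4.67966
κ = 2ρ / |p|² = 2×1.97839 / 4.67966 = 0.84553
θ = 2·atan2(ρ, z) = 2·atan2(1.97839, 0.875) = 2.30876 rad
ℓ = θ/κ = 2.30876/0.84553 = 2.73056

0.8455 76.91 2.7306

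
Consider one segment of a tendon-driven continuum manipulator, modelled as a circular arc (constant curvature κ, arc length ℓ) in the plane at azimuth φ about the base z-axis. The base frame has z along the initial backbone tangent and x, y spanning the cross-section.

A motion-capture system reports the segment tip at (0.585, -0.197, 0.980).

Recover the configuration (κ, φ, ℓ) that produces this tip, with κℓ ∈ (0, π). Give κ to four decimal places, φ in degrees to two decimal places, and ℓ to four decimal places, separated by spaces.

ρ = √(x²+y²) = √(0.585² + -0.197²) = 0.61728
φ = atan2(y, x) mod 360° = atan2(-0.197, 0.585) = 341.3889°
|p|² = ρ² + z² = 0.61728² + 0.980² = 1.34143
κ = 2ρ / |p|² = 2×0.61728 / 1.34143 = 0.92033
θ = 2·atan2(ρ, z) = 2·atan2(0.61728, 0.980) = 1.12420 rad
ℓ = θ/κ = 1.12420/0.92033 = 1.22152

0.9203 341.39 1.2215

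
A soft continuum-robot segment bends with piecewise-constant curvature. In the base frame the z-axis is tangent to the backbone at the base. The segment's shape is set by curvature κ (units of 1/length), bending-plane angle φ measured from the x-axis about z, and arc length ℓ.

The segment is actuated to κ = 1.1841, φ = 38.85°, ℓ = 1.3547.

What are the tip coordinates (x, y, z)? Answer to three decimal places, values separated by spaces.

θ = κ·ℓ = 1.1841 × 1.3547 = 1.60410 rad
ρ = (1 − cos θ)/κ = (1 − -0.03330)/1.1841 = 0.87264
z = sin θ / κ = 0.99945/1.1841 = 0.84405
x = ρ cos φ = 0.87264 × cos(38.85°) = 0.67961
y = ρ sin φ = 0.87264 × sin(38.85°) = 0.54740

0.680 0.547 0.844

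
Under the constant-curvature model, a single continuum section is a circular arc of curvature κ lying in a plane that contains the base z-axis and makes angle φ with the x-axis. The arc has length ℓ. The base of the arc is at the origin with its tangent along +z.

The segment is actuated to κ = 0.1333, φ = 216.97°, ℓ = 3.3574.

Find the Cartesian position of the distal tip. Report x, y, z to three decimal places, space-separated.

-0.590 -0.444 3.246

θ = κ·ℓ = 0.1333 × 3.3574 = 0.44754 rad
ρ = (1 − cos θ)/κ = (1 − 0.90151)/0.1333 = 0.73883
z = sin θ / κ = 0.43275/0.1333 = 3.24644
x = ρ cos φ = 0.73883 × cos(216.97°) = -0.59029
y = ρ sin φ = 0.73883 × sin(216.97°) = -0.44433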